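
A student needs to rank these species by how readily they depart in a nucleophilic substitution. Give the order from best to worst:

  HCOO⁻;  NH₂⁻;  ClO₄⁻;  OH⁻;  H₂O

Leaving-group ability tracks the stability of the departed species; conjugate-acid pKₐ is the usual yardstick (lower pKₐ → better LG).
ClO₄⁻: pKₐ(HClO₄) ≈ -10
H₂O: pKₐ(H₃O⁺) ≈ -1.7
HCOO⁻: pKₐ(HCOOH) ≈ 3.8
OH⁻: pKₐ(H₂O) ≈ 15.7
NH₂⁻: pKₐ(NH₃) ≈ 38 — extremely strong base; never a leaving group

ClO₄⁻ > H₂O > HCOO⁻ > OH⁻ > NH₂⁻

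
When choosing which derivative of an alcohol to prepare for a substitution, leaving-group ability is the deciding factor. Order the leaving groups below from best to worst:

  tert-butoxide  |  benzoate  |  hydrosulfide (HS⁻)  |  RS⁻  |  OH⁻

benzoate > hydrosulfide (HS⁻) > RS⁻ > OH⁻ > tert-butoxide

benzoate: pKₐ(C₆H₅COOH) ≈ 4.2 — aryl carboxylate
hydrosulfide (HS⁻): pKₐ(H₂S) ≈ 7
RS⁻: pKₐ(RSH (a thiol)) ≈ 10.5
OH⁻: pKₐ(H₂O) ≈ 15.7 — strong base; essentially never leaves without prior activation
tert-butoxide: pKₐ(t-BuOH) ≈ 18 — bulky, strongly basic alkoxide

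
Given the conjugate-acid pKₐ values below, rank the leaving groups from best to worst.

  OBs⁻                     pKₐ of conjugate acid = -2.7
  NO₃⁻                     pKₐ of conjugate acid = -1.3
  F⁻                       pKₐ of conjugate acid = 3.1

OBs⁻ > NO₃⁻ > F⁻

Lower conjugate-acid pKₐ ⇒ weaker base ⇒ better leaving group.
Sorting by the given values: OBs⁻ (-2.7), NO₃⁻ (-1.3), F⁻ (3.1).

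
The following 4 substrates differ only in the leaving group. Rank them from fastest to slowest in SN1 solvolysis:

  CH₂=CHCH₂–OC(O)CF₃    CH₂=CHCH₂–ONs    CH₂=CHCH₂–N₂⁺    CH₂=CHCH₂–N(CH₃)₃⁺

CH₂=CHCH₂–N₂⁺ > CH₂=CHCH₂–ONs > CH₂=CHCH₂–OC(O)CF₃ > CH₂=CHCH₂–N(CH₃)₃⁺

Same R in every case — rank the leaving groups.
A good leaving group is a weak base: the lower the pKₐ of its conjugate acid, the more readily it departs.
CH₂=CHCH₂–N₂⁺ loses N₂: no meaningful conjugate acid; N₂ departs as an exceptionally stable neutral molecule
CH₂=CHCH₂–ONs loses ONs⁻: pKₐ(p-O₂NC₆H₄SO₃H) ≈ -3.5
CH₂=CHCH₂–OC(O)CF₃ loses CF₃COO⁻: pKₐ(CF₃COOH) ≈ 0.2
CH₂=CHCH₂–N(CH₃)₃⁺ loses NR'₃: pKₐ(R'₃NH⁺) ≈ 10.7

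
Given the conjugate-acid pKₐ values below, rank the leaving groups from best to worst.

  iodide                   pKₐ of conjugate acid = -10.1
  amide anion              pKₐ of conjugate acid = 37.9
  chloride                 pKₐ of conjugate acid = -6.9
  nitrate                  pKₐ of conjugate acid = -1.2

Lower conjugate-acid pKₐ ⇒ weaker base ⇒ better leaving group.
Sorting by the given values: iodide (-10.1), chloride (-6.9), nitrate (-1.2), amide anion (37.9).

iodide > chloride > nitrate > amide anion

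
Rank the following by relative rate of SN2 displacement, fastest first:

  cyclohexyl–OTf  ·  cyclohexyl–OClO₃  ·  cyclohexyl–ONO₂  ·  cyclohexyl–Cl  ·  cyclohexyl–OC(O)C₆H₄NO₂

With the same alkyl group throughout, only the leaving group differentiates the rates.
Leaving-group ability tracks the stability of the departed species; conjugate-acid pKₐ is the usual yardstick (lower pKₐ → better LG).
cyclohexyl–OTf loses OTf⁻: pKₐ(CF₃SO₃H (triflic acid)) ≈ -14
cyclohexyl–OClO₃ loses ClO₄⁻: pKₐ(HClO₄) ≈ -10
cyclohexyl–Cl loses Cl⁻: pKₐ(HCl) ≈ -7
cyclohexyl–ONO₂ loses NO₃⁻: pKₐ(HNO₃) ≈ -1.3
cyclohexyl–OC(O)C₆H₄NO₂ loses p-O₂N–C₆H₄–COO⁻: pKₐ(p-nitrobenzoic acid) ≈ 3.4

cyclohexyl–OTf > cyclohexyl–OClO₃ > cyclohexyl–Cl > cyclohexyl–ONO₂ > cyclohexyl–OC(O)C₆H₄NO₂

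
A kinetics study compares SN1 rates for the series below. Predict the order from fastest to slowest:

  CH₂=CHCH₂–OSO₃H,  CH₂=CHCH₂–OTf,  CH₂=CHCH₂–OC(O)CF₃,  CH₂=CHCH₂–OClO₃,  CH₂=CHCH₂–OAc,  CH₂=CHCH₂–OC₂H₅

With the same alkyl group throughout, only the leaving group differentiates the rates.
Leaving-group ability tracks the stability of the departed species; conjugate-acid pKₐ is the usual yardstick (lower pKₐ → better LG).
CH₂=CHCH₂–OTf loses OTf⁻: pKₐ(CF₃SO₃H (triflic acid)) ≈ -14
CH₂=CHCH₂–OClO₃ loses ClO₄⁻: pKₐ(HClO₄) ≈ -10
CH₂=CHCH₂–OSO₃H loses HSO₄⁻: pKₐ(H₂SO₄) ≈ -3
CH₂=CHCH₂–OC(O)CF₃ loses CF₃COO⁻: pKₐ(CF₃COOH) ≈ 0.2
CH₂=CHCH₂–OAc loses AcO⁻: pKₐ(CH₃COOH) ≈ 4.8
CH₂=CHCH₂–OC₂H₅ loses CH₃CH₂O⁻: pKₐ(CH₃CH₂OH) ≈ 16

CH₂=CHCH₂–OTf > CH₂=CHCH₂–OClO₃ > CH₂=CHCH₂–OSO₃H > CH₂=CHCH₂–OC(O)CF₃ > CH₂=CHCH₂–OAc > CH₂=CHCH₂–OC₂H₅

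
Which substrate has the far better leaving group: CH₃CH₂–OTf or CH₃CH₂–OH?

From CH₃CH₂–OH the departing group would be OH⁻ (pKₐ(H₂O) ≈ 15.7). Strong base; essentially never leaves without prior activation.
From CH₃CH₂–OTf the leaving group is OTf⁻ (pKₐ(CF₃SO₃H (triflic acid)) ≈ -14). Charge spread over three oxygens and a CF₃ group; the premier leaving group in synthesis.
(In practice CH₃CH₂–OTf is made from CH₃CH₂–OH by treatment with Tf₂O / 2,6-lutidine, converting the hydroxyl into a triflate.)

CH₃CH₂–OTf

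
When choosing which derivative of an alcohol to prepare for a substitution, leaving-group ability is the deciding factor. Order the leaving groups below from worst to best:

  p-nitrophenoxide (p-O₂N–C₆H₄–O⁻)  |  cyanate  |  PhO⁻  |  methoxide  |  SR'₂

Leaving-group ability tracks the stability of the departed species; conjugate-acid pKₐ is the usual yardstick (lower pKₐ → better LG).
SR'₂: pKₐ(R'₂SH⁺) ≈ -7
cyanate: pKₐ(HOCN) ≈ 3.5
p-nitrophenoxide (p-O₂N–C₆H₄–O⁻): pKₐ(p-nitrophenol) ≈ 7.2
PhO⁻: pKₐ(C₆H₅OH (phenol)) ≈ 10
methoxide: pKₐ(CH₃OH) ≈ 15.5
The question asks for worst first, so the sequence is read in increasing leaving-group ability.

methoxide < PhO⁻ < p-nitrophenoxide (p-O₂N–C₆H₄–O⁻) < cyanate < SR'₂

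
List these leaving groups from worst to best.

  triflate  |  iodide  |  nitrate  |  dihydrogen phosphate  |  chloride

The more stable X⁻ (or X) is on its own — i.e. the weaker a base it is — the better a leaving group it makes.
triflate: pKₐ(CF₃SO₃H (triflic acid)) ≈ -14
iodide: pKₐ(HI) ≈ -10
chloride: pKₐ(HCl) ≈ -7
nitrate: pKₐ(HNO₃) ≈ -1.3
dihydrogen phosphate: pKₐ(H₃PO₄) ≈ 2.1
Reversing gives the worst-to-best order requested.

dihydrogen phosphate < nitrate < chloride < iodide < triflate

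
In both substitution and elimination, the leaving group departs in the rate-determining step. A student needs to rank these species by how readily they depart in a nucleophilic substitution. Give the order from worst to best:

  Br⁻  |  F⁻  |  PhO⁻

Br⁻: pKₐ(HBr) ≈ -9
F⁻: pKₐ(HF) ≈ 3.2
PhO⁻: pKₐ(C₆H₅OH (phenol)) ≈ 10
Reversing gives the worst-to-best order requested.

PhO⁻ < F⁻ < Br⁻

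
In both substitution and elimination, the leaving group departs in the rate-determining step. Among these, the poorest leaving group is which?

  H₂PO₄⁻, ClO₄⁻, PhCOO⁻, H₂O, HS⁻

ClO₄⁻: pKₐ(HClO₄) ≈ -10
H₂O: pKₐ(H₃O⁺) ≈ -1.7
H₂PO₄⁻: pKₐ(H₃PO₄) ≈ 2.1
PhCOO⁻: pKₐ(C₆H₅COOH) ≈ 4.2
HS⁻: pKₐ(H₂S) ≈ 7

HS⁻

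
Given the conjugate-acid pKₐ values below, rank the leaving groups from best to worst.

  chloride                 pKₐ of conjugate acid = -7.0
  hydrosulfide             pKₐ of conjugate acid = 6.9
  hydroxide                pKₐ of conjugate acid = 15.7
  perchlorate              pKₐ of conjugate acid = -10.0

Lower conjugate-acid pKₐ ⇒ weaker base ⇒ better leaving group.
Sorting by the given values: perchlorate (-10.0), chloride (-7.0), hydrosulfide (6.9), hydroxide (15.7).

perchlorate > chloride > hydrosulfide > hydroxide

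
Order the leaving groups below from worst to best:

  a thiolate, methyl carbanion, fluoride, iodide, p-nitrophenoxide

methyl carbanion < a thiolate < p-nitrophenoxide < fluoride < iodide

Rank by basicity of the departing species: weakest base leaves most easily.
iodide: pKₐ(HI) ≈ -10
fluoride: pKₐ(HF) ≈ 3.2
p-nitrophenoxide: pKₐ(p-nitrophenol) ≈ 7.2
a thiolate: pKₐ(RSH (a thiol)) ≈ 10.5
methyl carbanion: pKₐ(CH₄) ≈ 48
Reversing gives the worst-to-best order requested.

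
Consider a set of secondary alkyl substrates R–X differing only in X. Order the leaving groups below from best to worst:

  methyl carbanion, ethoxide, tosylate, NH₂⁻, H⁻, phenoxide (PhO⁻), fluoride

tosylate > fluoride > phenoxide (PhO⁻) > ethoxide > H⁻ > NH₂⁻ > methyl carbanion

A good leaving group is a weak base: the lower the pKₐ of its conjugate acid, the more readily it departs.
tosylate: pKₐ(p-CH₃C₆H₄SO₃H (TsOH)) ≈ -2.8
fluoride: pKₐ(HF) ≈ 3.2
phenoxide (PhO⁻): pKₐ(C₆H₅OH (phenol)) ≈ 10
ethoxide: pKₐ(CH₃CH₂OH) ≈ 16
H⁻: pKₐ(H₂) ≈ 36
NH₂⁻: pKₐ(NH₃) ≈ 38
methyl carbanion: pKₐ(CH₄) ≈ 48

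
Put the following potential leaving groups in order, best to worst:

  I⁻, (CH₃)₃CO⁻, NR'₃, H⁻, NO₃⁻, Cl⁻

A good leaving group is a weak base: the lower the pKₐ of its conjugate acid, the more readily it departs.
I⁻: pKₐ(HI) ≈ -10
Cl⁻: pKₐ(HCl) ≈ -7
NO₃⁻: pKₐ(HNO₃) ≈ -1.3 — resonance-delocalised over three oxygens
NR'₃: pKₐ(R'₃NH⁺) ≈ 10.7 — neutral but still a fairly strong base; Hofmann-elimination LG
(CH₃)₃CO⁻: pKₐ(t-BuOH) ≈ 18 — bulky, strongly basic alkoxide
H⁻: pKₐ(H₂) ≈ 36

I⁻ > Cl⁻ > NO₃⁻ > NR'₃ > (CH₃)₃CO⁻ > H⁻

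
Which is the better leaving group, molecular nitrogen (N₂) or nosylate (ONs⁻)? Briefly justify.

molecular nitrogen (N₂) is the better leaving group.
N₂ is the ultimate leaving group — it departs as an exceptionally stable neutral molecule, whereas nosylate (ONs⁻) (pKₐ(p-O₂NC₆H₄SO₃H) ≈ -3.5) is far more basic.

molecular nitrogen (N₂)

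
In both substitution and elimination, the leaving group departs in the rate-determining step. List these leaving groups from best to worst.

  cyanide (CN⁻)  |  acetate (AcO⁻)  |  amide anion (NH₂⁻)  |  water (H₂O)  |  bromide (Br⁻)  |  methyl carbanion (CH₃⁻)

bromide (Br⁻) > water (H₂O) > acetate (AcO⁻) > cyanide (CN⁻) > amide anion (NH₂⁻) > methyl carbanion (CH₃⁻)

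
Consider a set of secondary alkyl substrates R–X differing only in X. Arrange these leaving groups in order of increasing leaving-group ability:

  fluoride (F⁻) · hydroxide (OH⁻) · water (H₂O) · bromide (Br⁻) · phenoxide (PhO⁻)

hydroxide (OH⁻) < phenoxide (PhO⁻) < fluoride (F⁻) < water (H₂O) < bromide (Br⁻)

bromide (Br⁻): pKₐ(HBr) ≈ -9
water (H₂O): pKₐ(H₃O⁺) ≈ -1.7
fluoride (F⁻): pKₐ(HF) ≈ 3.2
phenoxide (PhO⁻): pKₐ(C₆H₅OH (phenol)) ≈ 10
hydroxide (OH⁻): pKₐ(H₂O) ≈ 15.7
Listed from poorest to best leaving group as asked.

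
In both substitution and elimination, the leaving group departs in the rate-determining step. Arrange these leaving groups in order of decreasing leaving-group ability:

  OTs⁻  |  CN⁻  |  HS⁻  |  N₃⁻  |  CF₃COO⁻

OTs⁻ > CF₃COO⁻ > N₃⁻ > HS⁻ > CN⁻

The more stable X⁻ (or X) is on its own — i.e. the weaker a base it is — the better a leaving group it makes.
OTs⁻: pKₐ(p-CH₃C₆H₄SO₃H (TsOH)) ≈ -2.8 — resonance-delocalised arenesulfonate
CF₃COO⁻: pKₐ(CF₃COOH) ≈ 0.2 — strongly electron-withdrawing CF₃ stabilises the carboxylate
N₃⁻: pKₐ(HN₃) ≈ 4.7 — linear, resonance-stabilised
HS⁻: pKₐ(H₂S) ≈ 7 — larger and more polarisable than the oxygen analogue
CN⁻: pKₐ(HCN) ≈ 9.2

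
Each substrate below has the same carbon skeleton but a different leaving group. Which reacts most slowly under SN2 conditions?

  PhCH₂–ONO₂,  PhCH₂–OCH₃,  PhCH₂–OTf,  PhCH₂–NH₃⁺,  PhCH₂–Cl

PhCH₂–OCH₃

Same R in every case — rank the leaving groups.
Leaving-group ability tracks the stability of the departed species; conjugate-acid pKₐ is the usual yardstick (lower pKₐ → better LG).
PhCH₂–OTf loses OTf⁻: pKₐ(CF₃SO₃H (triflic acid)) ≈ -14
PhCH₂–Cl loses Cl⁻: pKₐ(HCl) ≈ -7
PhCH₂–ONO₂ loses NO₃⁻: pKₐ(HNO₃) ≈ -1.3
PhCH₂–NH₃⁺ loses NH₃: pKₐ(NH₄⁺) ≈ 9.2
PhCH₂–OCH₃ loses CH₃O⁻: pKₐ(CH₃OH) ≈ 15.5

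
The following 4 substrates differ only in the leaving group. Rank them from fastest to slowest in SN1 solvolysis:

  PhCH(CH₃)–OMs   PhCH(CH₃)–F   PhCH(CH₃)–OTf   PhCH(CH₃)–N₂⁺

The skeletons are identical, so relative rate is governed entirely by leaving-group ability.
The more stable X⁻ (or X) is on its own — i.e. the weaker a base it is — the better a leaving group it makes.
PhCH(CH₃)–N₂⁺ loses N₂: no meaningful conjugate acid; N₂ departs as an exceptionally stable neutral molecule
PhCH(CH₃)–OTf loses OTf⁻: pKₐ(CF₃SO₃H (triflic acid)) ≈ -14
PhCH(CH₃)–OMs loses OMs⁻: pKₐ(CH₃SO₃H (MsOH)) ≈ -1.9
PhCH(CH₃)–F loses F⁻: pKₐ(HF) ≈ 3.2

PhCH(CH₃)–N₂⁺ > PhCH(CH₃)–OTf > PhCH(CH₃)–OMs > PhCH(CH₃)–F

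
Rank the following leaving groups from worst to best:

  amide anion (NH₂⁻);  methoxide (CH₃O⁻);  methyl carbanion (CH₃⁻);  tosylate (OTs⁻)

A good leaving group is a weak base: the lower the pKₐ of its conjugate acid, the more readily it departs.
tosylate (OTs⁻): pKₐ(p-CH₃C₆H₄SO₃H (TsOH)) ≈ -2.8
methoxide (CH₃O⁻): pKₐ(CH₃OH) ≈ 15.5
amide anion (NH₂⁻): pKₐ(NH₃) ≈ 38
methyl carbanion (CH₃⁻): pKₐ(CH₄) ≈ 48
The question asks for worst first, so the sequence is read in increasing leaving-group ability.

methyl carbanion (CH₃⁻) < amide anion (NH₂⁻) < methoxide (CH₃O⁻) < tosylate (OTs⁻)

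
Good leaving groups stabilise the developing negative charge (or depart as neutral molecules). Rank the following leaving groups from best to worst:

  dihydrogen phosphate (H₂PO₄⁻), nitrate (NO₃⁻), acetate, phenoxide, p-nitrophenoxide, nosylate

nosylate > nitrate (NO₃⁻) > dihydrogen phosphate (H₂PO₄⁻) > acetate > p-nitrophenoxide > phenoxide

nosylate: pKₐ(p-O₂NC₆H₄SO₃H) ≈ -3.5
nitrate (NO₃⁻): pKₐ(HNO₃) ≈ -1.3
dihydrogen phosphate (H₂PO₄⁻): pKₐ(H₃PO₄) ≈ 2.1
acetate: pKₐ(CH₃COOH) ≈ 4.8
p-nitrophenoxide: pKₐ(p-nitrophenol) ≈ 7.2
phenoxide: pKₐ(C₆H₅OH (phenol)) ≈ 10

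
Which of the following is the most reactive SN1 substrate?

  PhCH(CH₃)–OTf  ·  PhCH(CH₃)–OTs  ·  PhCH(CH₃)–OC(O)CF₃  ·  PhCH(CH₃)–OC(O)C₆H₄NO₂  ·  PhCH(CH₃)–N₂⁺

The skeletons are identical, so relative rate is governed entirely by leaving-group ability.
A good leaving group is a weak base: the lower the pKₐ of its conjugate acid, the more readily it departs.
PhCH(CH₃)–N₂⁺ loses N₂: no meaningful conjugate acid; N₂ departs as an exceptionally stable neutral molecule
PhCH(CH₃)–OTf loses OTf⁻: pKₐ(CF₃SO₃H (triflic acid)) ≈ -14
PhCH(CH₃)–OTs loses OTs⁻: pKₐ(p-CH₃C₆H₄SO₃H (TsOH)) ≈ -2.8
PhCH(CH₃)–OC(O)CF₃ loses CF₃COO⁻: pKₐ(CF₃COOH) ≈ 0.2
PhCH(CH₃)–OC(O)C₆H₄NO₂ loses p-O₂N–C₆H₄–COO⁻: pKₐ(p-nitrobenzoic acid) ≈ 3.4

PhCH(CH₃)–N₂⁺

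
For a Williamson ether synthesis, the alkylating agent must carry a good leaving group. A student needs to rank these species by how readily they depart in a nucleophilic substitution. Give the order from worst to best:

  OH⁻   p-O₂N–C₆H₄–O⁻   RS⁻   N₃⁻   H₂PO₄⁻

OH⁻ < RS⁻ < p-O₂N–C₆H₄–O⁻ < N₃⁻ < H₂PO₄⁻

A good leaving group is a weak base: the lower the pKₐ of its conjugate acid, the more readily it departs.
H₂PO₄⁻: pKₐ(H₃PO₄) ≈ 2.1 — moderate base; biological leaving group after further activation
N₃⁻: pKₐ(HN₃) ≈ 4.7 — linear, resonance-stabilised
p-O₂N–C₆H₄–O⁻: pKₐ(p-nitrophenol) ≈ 7.2 — nitro group delocalises the charge; the classic chromogenic LG
RS⁻: pKₐ(RSH (a thiol)) ≈ 10.5 — moderately basic; rarely leaves without activation
OH⁻: pKₐ(H₂O) ≈ 15.7 — strong base; essentially never leaves without prior activation
Listed from poorest to best leaving group as asked.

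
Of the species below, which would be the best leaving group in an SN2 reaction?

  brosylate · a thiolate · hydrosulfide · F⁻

brosylate: pKₐ(p-BrC₆H₄SO₃H) ≈ -2.8
F⁻: pKₐ(HF) ≈ 3.2
hydrosulfide: pKₐ(H₂S) ≈ 7
a thiolate: pKₐ(RSH (a thiol)) ≈ 10.5

brosylate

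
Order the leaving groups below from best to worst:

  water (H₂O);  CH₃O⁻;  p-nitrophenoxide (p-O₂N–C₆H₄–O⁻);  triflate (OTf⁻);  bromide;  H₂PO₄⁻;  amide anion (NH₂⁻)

triflate (OTf⁻) > bromide > water (H₂O) > H₂PO₄⁻ > p-nitrophenoxide (p-O₂N–C₆H₄–O⁻) > CH₃O⁻ > amide anion (NH₂⁻)

triflate (OTf⁻): pKₐ(CF₃SO₃H (triflic acid)) ≈ -14
bromide: pKₐ(HBr) ≈ -9
water (H₂O): pKₐ(H₃O⁺) ≈ -1.7
H₂PO₄⁻: pKₐ(H₃PO₄) ≈ 2.1
p-nitrophenoxide (p-O₂N–C₆H₄–O⁻): pKₐ(p-nitrophenol) ≈ 7.2
CH₃O⁻: pKₐ(CH₃OH) ≈ 15.5
amide anion (NH₂⁻): pKₐ(NH₃) ≈ 38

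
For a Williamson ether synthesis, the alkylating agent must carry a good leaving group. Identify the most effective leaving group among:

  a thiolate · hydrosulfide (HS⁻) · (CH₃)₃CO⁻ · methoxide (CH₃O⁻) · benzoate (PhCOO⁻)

benzoate (PhCOO⁻): pKₐ(C₆H₅COOH) ≈ 4.2
hydrosulfide (HS⁻): pKₐ(H₂S) ≈ 7
a thiolate: pKₐ(RSH (a thiol)) ≈ 10.5
methoxide (CH₃O⁻): pKₐ(CH₃OH) ≈ 15.5
(CH₃)₃CO⁻: pKₐ(t-BuOH) ≈ 18

benzoate (PhCOO⁻)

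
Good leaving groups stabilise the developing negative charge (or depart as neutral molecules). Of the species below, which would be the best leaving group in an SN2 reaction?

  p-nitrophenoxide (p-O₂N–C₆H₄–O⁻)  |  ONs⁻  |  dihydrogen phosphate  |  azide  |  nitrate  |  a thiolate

ONs⁻

A good leaving group is a weak base: the lower the pKₐ of its conjugate acid, the more readily it departs.
ONs⁻: pKₐ(p-O₂NC₆H₄SO₃H) ≈ -3.5
nitrate: pKₐ(HNO₃) ≈ -1.3
dihydrogen phosphate: pKₐ(H₃PO₄) ≈ 2.1
azide: pKₐ(HN₃) ≈ 4.7
p-nitrophenoxide (p-O₂N–C₆H₄–O⁻): pKₐ(p-nitrophenol) ≈ 7.2
a thiolate: pKₐ(RSH (a thiol)) ≈ 10.5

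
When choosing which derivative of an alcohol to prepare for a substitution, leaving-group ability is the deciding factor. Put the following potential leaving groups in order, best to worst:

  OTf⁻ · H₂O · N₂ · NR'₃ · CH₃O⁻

N₂ > OTf⁻ > H₂O > NR'₃ > CH₃O⁻

N₂: no meaningful conjugate acid; N₂ departs as an exceptionally stable neutral molecule
OTf⁻: pKₐ(CF₃SO₃H (triflic acid)) ≈ -14
H₂O: pKₐ(H₃O⁺) ≈ -1.7 — neutral; leaves from a protonated alcohol (R–OH₂⁺)
NR'₃: pKₐ(R'₃NH⁺) ≈ 10.7 — neutral but still a fairly strong base; Hofmann-elimination LG
CH₃O⁻: pKₐ(CH₃OH) ≈ 15.5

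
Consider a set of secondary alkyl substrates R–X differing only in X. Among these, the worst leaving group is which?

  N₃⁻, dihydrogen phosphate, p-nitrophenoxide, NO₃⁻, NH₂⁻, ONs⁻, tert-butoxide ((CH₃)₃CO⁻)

NH₂⁻

A good leaving group is a weak base: the lower the pKₐ of its conjugate acid, the more readily it departs.
ONs⁻: pKₐ(p-O₂NC₆H₄SO₃H) ≈ -3.5
NO₃⁻: pKₐ(HNO₃) ≈ -1.3
dihydrogen phosphate: pKₐ(H₃PO₄) ≈ 2.1
N₃⁻: pKₐ(HN₃) ≈ 4.7
p-nitrophenoxide: pKₐ(p-nitrophenol) ≈ 7.2
tert-butoxide ((CH₃)₃CO⁻): pKₐ(t-BuOH) ≈ 18
NH₂⁻: pKₐ(NH₃) ≈ 38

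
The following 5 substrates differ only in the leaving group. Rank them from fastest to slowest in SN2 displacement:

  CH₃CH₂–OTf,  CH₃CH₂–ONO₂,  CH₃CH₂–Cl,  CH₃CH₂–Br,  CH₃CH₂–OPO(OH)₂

CH₃CH₂–OTf > CH₃CH₂–Br > CH₃CH₂–Cl > CH₃CH₂–ONO₂ > CH₃CH₂–OPO(OH)₂

With the same alkyl group throughout, only the leaving group differentiates the rates.
Leaving-group ability tracks the stability of the departed species; conjugate-acid pKₐ is the usual yardstick (lower pKₐ → better LG).
CH₃CH₂–OTf loses OTf⁻: pKₐ(CF₃SO₃H (triflic acid)) ≈ -14
CH₃CH₂–Br loses Br⁻: pKₐ(HBr) ≈ -9
CH₃CH₂–Cl loses Cl⁻: pKₐ(HCl) ≈ -7
CH₃CH₂–ONO₂ loses NO₃⁻: pKₐ(HNO₃) ≈ -1.3
CH₃CH₂–OPO(OH)₂ loses H₂PO₄⁻: pKₐ(H₃PO₄) ≈ 2.1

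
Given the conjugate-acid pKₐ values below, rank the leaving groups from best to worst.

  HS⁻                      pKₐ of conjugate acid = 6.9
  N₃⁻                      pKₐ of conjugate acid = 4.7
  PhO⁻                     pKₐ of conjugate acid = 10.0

Lower conjugate-acid pKₐ ⇒ weaker base ⇒ better leaving group.
Sorting by the given values: N₃⁻ (4.7), HS⁻ (6.9), PhO⁻ (10.0).

N₃⁻ > HS⁻ > PhO⁻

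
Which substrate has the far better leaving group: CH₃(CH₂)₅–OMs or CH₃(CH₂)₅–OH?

CH₃(CH₂)₅–OMs

From CH₃(CH₂)₅–OH the departing group would be OH⁻ (pKₐ(H₂O) ≈ 15.7). Strong base; essentially never leaves without prior activation.
From CH₃(CH₂)₅–OMs the leaving group is OMs⁻ (pKₐ(CH₃SO₃H (MsOH)) ≈ -1.9). Resonance-delocalised alkanesulfonate.
(In practice CH₃(CH₂)₅–OMs is made from CH₃(CH₂)₅–OH by treatment with MsCl / Et₃N, converting the hydroxyl into a mesylate.)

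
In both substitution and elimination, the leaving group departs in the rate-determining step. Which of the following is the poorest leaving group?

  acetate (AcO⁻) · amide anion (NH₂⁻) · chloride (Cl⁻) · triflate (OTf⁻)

amide anion (NH₂⁻)

triflate (OTf⁻): pKₐ(CF₃SO₃H (triflic acid)) ≈ -14
chloride (Cl⁻): pKₐ(HCl) ≈ -7
acetate (AcO⁻): pKₐ(CH₃COOH) ≈ 4.8
amide anion (NH₂⁻): pKₐ(NH₃) ≈ 38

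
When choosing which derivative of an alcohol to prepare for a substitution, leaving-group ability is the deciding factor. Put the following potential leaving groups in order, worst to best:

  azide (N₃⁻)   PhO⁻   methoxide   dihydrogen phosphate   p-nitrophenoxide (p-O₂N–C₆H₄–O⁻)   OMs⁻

methoxide < PhO⁻ < p-nitrophenoxide (p-O₂N–C₆H₄–O⁻) < azide (N₃⁻) < dihydrogen phosphate < OMs⁻

The more stable X⁻ (or X) is on its own — i.e. the weaker a base it is — the better a leaving group it makes.
OMs⁻: pKₐ(CH₃SO₃H (MsOH)) ≈ -1.9
dihydrogen phosphate: pKₐ(H₃PO₄) ≈ 2.1
azide (N₃⁻): pKₐ(HN₃) ≈ 4.7
p-nitrophenoxide (p-O₂N–C₆H₄–O⁻): pKₐ(p-nitrophenol) ≈ 7.2
PhO⁻: pKₐ(C₆H₅OH (phenol)) ≈ 10
methoxide: pKₐ(CH₃OH) ≈ 15.5
Listed from poorest to best leaving group as asked.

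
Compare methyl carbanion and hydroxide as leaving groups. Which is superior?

hydroxide

hydroxide is the better leaving group.
pKₐ(H₂O) ≈ 15.7 versus pKₐ(CH₄) ≈ 48: hydroxide is the much weaker base.
Strong base; essentially never leaves without prior activation.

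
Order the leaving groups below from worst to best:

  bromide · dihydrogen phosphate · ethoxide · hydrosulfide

ethoxide < hydrosulfide < dihydrogen phosphate < bromide

A good leaving group is a weak base: the lower the pKₐ of its conjugate acid, the more readily it departs.
bromide: pKₐ(HBr) ≈ -9
dihydrogen phosphate: pKₐ(H₃PO₄) ≈ 2.1
hydrosulfide: pKₐ(H₂S) ≈ 7
ethoxide: pKₐ(CH₃CH₂OH) ≈ 16
The question asks for worst first, so the sequence is read in increasing leaving-group ability.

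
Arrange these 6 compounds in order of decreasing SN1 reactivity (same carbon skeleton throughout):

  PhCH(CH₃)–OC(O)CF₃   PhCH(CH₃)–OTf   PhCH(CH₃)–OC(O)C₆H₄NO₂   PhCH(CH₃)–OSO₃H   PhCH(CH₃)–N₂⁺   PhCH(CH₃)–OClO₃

Same R in every case — rank the leaving groups.
Leaving-group ability tracks the stability of the departed species; conjugate-acid pKₐ is the usual yardstick (lower pKₐ → better LG).
PhCH(CH₃)–N₂⁺ loses N₂: no meaningful conjugate acid; N₂ departs as an exceptionally stable neutral molecule
PhCH(CH₃)–OTf loses OTf⁻: pKₐ(CF₃SO₃H (triflic acid)) ≈ -14
PhCH(CH₃)–OClO₃ loses ClO₄⁻: pKₐ(HClO₄) ≈ -10
PhCH(CH₃)–OSO₃H loses HSO₄⁻: pKₐ(H₂SO₄) ≈ -3
PhCH(CH₃)–OC(O)CF₃ loses CF₃COO⁻: pKₐ(CF₃COOH) ≈ 0.2
PhCH(CH₃)–OC(O)C₆H₄NO₂ loses p-O₂N–C₆H₄–COO⁻: pKₐ(p-nitrobenzoic acid) ≈ 3.4

PhCH(CH₃)–N₂⁺ > PhCH(CH₃)–OTf > PhCH(CH₃)–OClO₃ > PhCH(CH₃)–OSO₃H > PhCH(CH₃)–OC(O)CF₃ > PhCH(CH₃)–OC(O)C₆H₄NO₂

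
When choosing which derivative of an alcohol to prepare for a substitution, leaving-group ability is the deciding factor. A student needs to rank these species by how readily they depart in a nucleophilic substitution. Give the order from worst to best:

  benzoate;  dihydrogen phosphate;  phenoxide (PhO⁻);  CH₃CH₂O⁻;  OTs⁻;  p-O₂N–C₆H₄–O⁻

CH₃CH₂O⁻ < phenoxide (PhO⁻) < p-O₂N–C₆H₄–O⁻ < benzoate < dihydrogen phosphate < OTs⁻

Leaving-group ability tracks the stability of the departed species; conjugate-acid pKₐ is the usual yardstick (lower pKₐ → better LG).
OTs⁻: pKₐ(p-CH₃C₆H₄SO₃H (TsOH)) ≈ -2.8
dihydrogen phosphate: pKₐ(H₃PO₄) ≈ 2.1
benzoate: pKₐ(C₆H₅COOH) ≈ 4.2
p-O₂N–C₆H₄–O⁻: pKₐ(p-nitrophenol) ≈ 7.2
phenoxide (PhO⁻): pKₐ(C₆H₅OH (phenol)) ≈ 10
CH₃CH₂O⁻: pKₐ(CH₃CH₂OH) ≈ 16
Reversing gives the worst-to-best order requested.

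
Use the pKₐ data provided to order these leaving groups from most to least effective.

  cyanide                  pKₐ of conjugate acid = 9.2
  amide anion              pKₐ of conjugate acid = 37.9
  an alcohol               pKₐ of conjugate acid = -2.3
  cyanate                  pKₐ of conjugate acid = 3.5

an alcohol > cyanate > cyanide > amide anion

Lower conjugate-acid pKₐ ⇒ weaker base ⇒ better leaving group.
Sorting by the given values: an alcohol (-2.3), cyanate (3.5), cyanide (9.2), amide anion (37.9).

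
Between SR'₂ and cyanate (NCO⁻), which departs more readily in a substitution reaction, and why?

SR'₂ is the better leaving group.
pKₐ(R'₂SH⁺) ≈ -7 versus pKₐ(HOCN) ≈ 3.5: SR'₂ is the much weaker base.
Neutral; leaves from a sulfonium salt (R–SR'₂⁺).

SR'₂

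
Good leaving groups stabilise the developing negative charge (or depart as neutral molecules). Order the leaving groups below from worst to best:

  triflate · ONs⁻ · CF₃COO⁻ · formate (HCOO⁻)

formate (HCOO⁻) < CF₃COO⁻ < ONs⁻ < triflate

Rank by basicity of the departing species: weakest base leaves most easily.
triflate: pKₐ(CF₃SO₃H (triflic acid)) ≈ -14
ONs⁻: pKₐ(p-O₂NC₆H₄SO₃H) ≈ -3.5
CF₃COO⁻: pKₐ(CF₃COOH) ≈ 0.2
formate (HCOO⁻): pKₐ(HCOOH) ≈ 3.8
The question asks for worst first, so the sequence is read in increasing leaving-group ability.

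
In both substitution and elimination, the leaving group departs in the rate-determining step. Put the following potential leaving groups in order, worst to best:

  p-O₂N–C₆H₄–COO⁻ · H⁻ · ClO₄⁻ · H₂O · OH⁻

H⁻ < OH⁻ < p-O₂N–C₆H₄–COO⁻ < H₂O < ClO₄⁻

ClO₄⁻: pKₐ(HClO₄) ≈ -10
H₂O: pKₐ(H₃O⁺) ≈ -1.7
p-O₂N–C₆H₄–COO⁻: pKₐ(p-nitrobenzoic acid) ≈ 3.4
OH⁻: pKₐ(H₂O) ≈ 15.7
H⁻: pKₐ(H₂) ≈ 36
Listed from poorest to best leaving group as asked.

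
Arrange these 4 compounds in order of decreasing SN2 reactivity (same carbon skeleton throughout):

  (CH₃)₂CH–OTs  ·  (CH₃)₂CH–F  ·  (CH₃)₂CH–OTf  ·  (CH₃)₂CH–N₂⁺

With the same alkyl group throughout, only the leaving group differentiates the rates.
Leaving-group ability tracks the stability of the departed species; conjugate-acid pKₐ is the usual yardstick (lower pKₐ → better LG).
(CH₃)₂CH–N₂⁺ loses N₂: no meaningful conjugate acid; N₂ departs as an exceptionally stable neutral molecule
(CH₃)₂CH–OTf loses OTf⁻: pKₐ(CF₃SO₃H (triflic acid)) ≈ -14
(CH₃)₂CH–OTs loses OTs⁻: pKₐ(p-CH₃C₆H₄SO₃H (TsOH)) ≈ -2.8
(CH₃)₂CH–F loses F⁻: pKₐ(HF) ≈ 3.2

(CH₃)₂CH–N₂⁺ > (CH₃)₂CH–OTf > (CH₃)₂CH–OTs > (CH₃)₂CH–F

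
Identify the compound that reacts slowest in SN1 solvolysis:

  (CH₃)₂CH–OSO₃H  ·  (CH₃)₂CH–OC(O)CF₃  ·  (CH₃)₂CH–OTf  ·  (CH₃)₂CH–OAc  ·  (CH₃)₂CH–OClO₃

Identical carbon frameworks mean the comparison reduces to leaving-group quality.
Rank by basicity of the departing species: weakest base leaves most easily.
(CH₃)₂CH–OTf loses OTf⁻: pKₐ(CF₃SO₃H (triflic acid)) ≈ -14
(CH₃)₂CH–OClO₃ loses ClO₄⁻: pKₐ(HClO₄) ≈ -10
(CH₃)₂CH–OSO₃H loses HSO₄⁻: pKₐ(H₂SO₄) ≈ -3
(CH₃)₂CH–OC(O)CF₃ loses CF₃COO⁻: pKₐ(CF₃COOH) ≈ 0.2
(CH₃)₂CH–OAc loses AcO⁻: pKₐ(CH₃COOH) ≈ 4.8

(CH₃)₂CH–OAc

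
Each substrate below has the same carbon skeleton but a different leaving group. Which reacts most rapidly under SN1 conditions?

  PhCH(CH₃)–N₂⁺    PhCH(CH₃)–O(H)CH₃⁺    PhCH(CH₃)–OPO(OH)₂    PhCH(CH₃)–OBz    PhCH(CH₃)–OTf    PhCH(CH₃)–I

The skeletons are identical, so relative rate is governed entirely by leaving-group ability.
Leaving-group ability tracks the stability of the departed species; conjugate-acid pKₐ is the usual yardstick (lower pKₐ → better LG).
PhCH(CH₃)–N₂⁺ loses N₂: no meaningful conjugate acid; N₂ departs as an exceptionally stable neutral molecule
PhCH(CH₃)–OTf loses OTf⁻: pKₐ(CF₃SO₃H (triflic acid)) ≈ -14
PhCH(CH₃)–I loses I⁻: pKₐ(HI) ≈ -10
PhCH(CH₃)–O(H)CH₃⁺ loses R'OH: pKₐ(R'OH₂⁺) ≈ -2.4
PhCH(CH₃)–OPO(OH)₂ loses H₂PO₄⁻: pKₐ(H₃PO₄) ≈ 2.1
PhCH(CH₃)–OBz loses PhCOO⁻: pKₐ(C₆H₅COOH) ≈ 4.2

PhCH(CH₃)–N₂⁺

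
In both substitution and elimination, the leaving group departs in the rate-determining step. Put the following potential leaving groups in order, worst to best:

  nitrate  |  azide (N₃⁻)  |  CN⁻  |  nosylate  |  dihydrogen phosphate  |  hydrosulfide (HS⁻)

CN⁻ < hydrosulfide (HS⁻) < azide (N₃⁻) < dihydrogen phosphate < nitrate < nosylate

A good leaving group is a weak base: the lower the pKₐ of its conjugate acid, the more readily it departs.
nosylate: pKₐ(p-O₂NC₆H₄SO₃H) ≈ -3.5
nitrate: pKₐ(HNO₃) ≈ -1.3
dihydrogen phosphate: pKₐ(H₃PO₄) ≈ 2.1
azide (N₃⁻): pKₐ(HN₃) ≈ 4.7
hydrosulfide (HS⁻): pKₐ(H₂S) ≈ 7
CN⁻: pKₐ(HCN) ≈ 9.2
The question asks for worst first, so the sequence is read in increasing leaving-group ability.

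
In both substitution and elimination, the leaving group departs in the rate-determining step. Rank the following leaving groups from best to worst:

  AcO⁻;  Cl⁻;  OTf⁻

OTf⁻: pKₐ(CF₃SO₃H (triflic acid)) ≈ -14 — charge spread over three oxygens and a CF₃ group; the premier leaving group in synthesis
Cl⁻: pKₐ(HCl) ≈ -7 — moderately weak base
AcO⁻: pKₐ(CH₃COOH) ≈ 4.8 — resonance-stabilised but still a weak base

OTf⁻ > Cl⁻ > AcO⁻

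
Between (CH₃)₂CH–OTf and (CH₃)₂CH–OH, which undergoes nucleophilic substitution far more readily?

(CH₃)₂CH–OTf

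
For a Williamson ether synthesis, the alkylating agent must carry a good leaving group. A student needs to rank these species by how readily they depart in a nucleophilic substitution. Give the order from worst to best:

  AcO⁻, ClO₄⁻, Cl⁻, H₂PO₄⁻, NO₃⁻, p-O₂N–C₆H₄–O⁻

p-O₂N–C₆H₄–O⁻ < AcO⁻ < H₂PO₄⁻ < NO₃⁻ < Cl⁻ < ClO₄⁻

ClO₄⁻: pKₐ(HClO₄) ≈ -10
Cl⁻: pKₐ(HCl) ≈ -7
NO₃⁻: pKₐ(HNO₃) ≈ -1.3
H₂PO₄⁻: pKₐ(H₃PO₄) ≈ 2.1
AcO⁻: pKₐ(CH₃COOH) ≈ 4.8
p-O₂N–C₆H₄–O⁻: pKₐ(p-nitrophenol) ≈ 7.2
The question asks for worst first, so the sequence is read in increasing leaving-group ability.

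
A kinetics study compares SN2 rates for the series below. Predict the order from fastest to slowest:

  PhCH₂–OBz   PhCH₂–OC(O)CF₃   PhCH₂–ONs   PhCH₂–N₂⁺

Same R in every case — rank the leaving groups.
Rank by basicity of the departing species: weakest base leaves most easily.
PhCH₂–N₂⁺ loses N₂: no meaningful conjugate acid; N₂ departs as an exceptionally stable neutral molecule
PhCH₂–ONs loses ONs⁻: pKₐ(p-O₂NC₆H₄SO₃H) ≈ -3.5
PhCH₂–OC(O)CF₃ loses CF₃COO⁻: pKₐ(CF₃COOH) ≈ 0.2
PhCH₂–OBz loses PhCOO⁻: pKₐ(C₆H₅COOH) ≈ 4.2

PhCH₂–N₂⁺ > PhCH₂–ONs > PhCH₂–OC(O)CF₃ > PhCH₂–OBz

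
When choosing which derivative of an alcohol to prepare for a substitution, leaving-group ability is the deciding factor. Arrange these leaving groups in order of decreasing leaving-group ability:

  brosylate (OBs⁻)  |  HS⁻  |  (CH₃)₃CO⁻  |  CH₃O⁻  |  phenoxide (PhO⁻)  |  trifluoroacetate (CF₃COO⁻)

A good leaving group is a weak base: the lower the pKₐ of its conjugate acid, the more readily it departs.
brosylate (OBs⁻): pKₐ(p-BrC₆H₄SO₃H) ≈ -2.8 — arenesulfonate with a p-bromo substituent
trifluoroacetate (CF₃COO⁻): pKₐ(CF₃COOH) ≈ 0.2 — strongly electron-withdrawing CF₃ stabilises the carboxylate
HS⁻: pKₐ(H₂S) ≈ 7 — larger and more polarisable than the oxygen analogue
phenoxide (PhO⁻): pKₐ(C₆H₅OH (phenol)) ≈ 10 — resonance into the ring helps, but still a poor LG
CH₃O⁻: pKₐ(CH₃OH) ≈ 15.5 — strong base; alkoxides do not leave unassisted
(CH₃)₃CO⁻: pKₐ(t-BuOH) ≈ 18

brosylate (OBs⁻) > trifluoroacetate (CF₃COO⁻) > HS⁻ > phenoxide (PhO⁻) > CH₃O⁻ > (CH₃)₃CO⁻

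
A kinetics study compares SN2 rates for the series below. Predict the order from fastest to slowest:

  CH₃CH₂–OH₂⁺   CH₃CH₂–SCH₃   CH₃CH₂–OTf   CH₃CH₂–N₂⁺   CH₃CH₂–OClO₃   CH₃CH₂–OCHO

CH₃CH₂–N₂⁺ > CH₃CH₂–OTf > CH₃CH₂–OClO₃ > CH₃CH₂–OH₂⁺ > CH₃CH₂–OCHO > CH₃CH₂–SCH₃

The skeletons are identical, so relative rate is governed entirely by leaving-group ability.
The more stable X⁻ (or X) is on its own — i.e. the weaker a base it is — the better a leaving group it makes.
CH₃CH₂–N₂⁺ loses N₂: no meaningful conjugate acid; N₂ departs as an exceptionally stable neutral molecule
CH₃CH₂–OTf loses OTf⁻: pKₐ(CF₃SO₃H (triflic acid)) ≈ -14
CH₃CH₂–OClO₃ loses ClO₄⁻: pKₐ(HClO₄) ≈ -10
CH₃CH₂–OH₂⁺ loses H₂O: pKₐ(H₃O⁺) ≈ -1.7
CH₃CH₂–OCHO loses HCOO⁻: pKₐ(HCOOH) ≈ 3.8
CH₃CH₂–SCH₃ loses RS⁻: pKₐ(RSH (a thiol)) ≈ 10.5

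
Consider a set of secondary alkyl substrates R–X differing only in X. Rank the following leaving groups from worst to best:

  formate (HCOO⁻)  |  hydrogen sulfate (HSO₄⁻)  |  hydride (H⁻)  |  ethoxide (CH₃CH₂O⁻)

hydride (H⁻) < ethoxide (CH₃CH₂O⁻) < formate (HCOO⁻) < hydrogen sulfate (HSO₄⁻)

hydrogen sulfate (HSO₄⁻): pKₐ(H₂SO₄) ≈ -3
formate (HCOO⁻): pKₐ(HCOOH) ≈ 3.8 — resonance-stabilised carboxylate
ethoxide (CH₃CH₂O⁻): pKₐ(CH₃CH₂OH) ≈ 16 — strong base; alkoxides do not leave unassisted
hydride (H⁻): pKₐ(H₂) ≈ 36
Listed from poorest to best leaving group as asked.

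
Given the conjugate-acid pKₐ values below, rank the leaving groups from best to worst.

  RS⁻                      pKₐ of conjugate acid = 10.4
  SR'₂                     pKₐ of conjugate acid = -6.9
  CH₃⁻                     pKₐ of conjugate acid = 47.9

SR'₂ > RS⁻ > CH₃⁻

Lower conjugate-acid pKₐ ⇒ weaker base ⇒ better leaving group.
Sorting by the given values: SR'₂ (-6.9), RS⁻ (10.4), CH₃⁻ (47.9).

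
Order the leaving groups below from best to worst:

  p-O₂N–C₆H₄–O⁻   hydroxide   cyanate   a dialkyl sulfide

a dialkyl sulfide > cyanate > p-O₂N–C₆H₄–O⁻ > hydroxide

a dialkyl sulfide: pKₐ(R'₂SH⁺) ≈ -7 — neutral; leaves from a sulfonium salt (R–SR'₂⁺)
cyanate: pKₐ(HOCN) ≈ 3.5
p-O₂N–C₆H₄–O⁻: pKₐ(p-nitrophenol) ≈ 7.2
hydroxide: pKₐ(H₂O) ≈ 15.7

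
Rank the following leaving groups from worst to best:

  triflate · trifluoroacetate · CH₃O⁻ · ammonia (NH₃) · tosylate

triflate: pKₐ(CF₃SO₃H (triflic acid)) ≈ -14 — charge spread over three oxygens and a CF₃ group; the premier leaving group in synthesis
tosylate: pKₐ(p-CH₃C₆H₄SO₃H (TsOH)) ≈ -2.8 — resonance-delocalised arenesulfonate
trifluoroacetate: pKₐ(CF₃COOH) ≈ 0.2 — strongly electron-withdrawing CF₃ stabilises the carboxylate
ammonia (NH₃): pKₐ(NH₄⁺) ≈ 9.2
CH₃O⁻: pKₐ(CH₃OH) ≈ 15.5 — strong base; alkoxides do not leave unassisted
Reversing gives the worst-to-best order requested.

CH₃O⁻ < ammonia (NH₃) < trifluoroacetate < tosylate < triflate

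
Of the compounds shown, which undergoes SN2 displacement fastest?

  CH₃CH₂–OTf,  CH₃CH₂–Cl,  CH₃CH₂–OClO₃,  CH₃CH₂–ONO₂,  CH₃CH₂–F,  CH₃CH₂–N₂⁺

With the same alkyl group throughout, only the leaving group differentiates the rates.
Rank by basicity of the departing species: weakest base leaves most easily.
CH₃CH₂–N₂⁺ loses N₂: no meaningful conjugate acid; N₂ departs as an exceptionally stable neutral molecule
CH₃CH₂–OTf loses OTf⁻: pKₐ(CF₃SO₃H (triflic acid)) ≈ -14
CH₃CH₂–OClO₃ loses ClO₄⁻: pKₐ(HClO₄) ≈ -10
CH₃CH₂–Cl loses Cl⁻: pKₐ(HCl) ≈ -7
CH₃CH₂–ONO₂ loses NO₃⁻: pKₐ(HNO₃) ≈ -1.3
CH₃CH₂–F loses F⁻: pKₐ(HF) ≈ 3.2

CH₃CH₂–N₂⁺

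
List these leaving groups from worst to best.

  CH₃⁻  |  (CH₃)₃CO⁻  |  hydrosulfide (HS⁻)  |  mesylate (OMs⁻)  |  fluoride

CH₃⁻ < (CH₃)₃CO⁻ < hydrosulfide (HS⁻) < fluoride < mesylate (OMs⁻)

mesylate (OMs⁻): pKₐ(CH₃SO₃H (MsOH)) ≈ -1.9
fluoride: pKₐ(HF) ≈ 3.2 — small and strongly basic; the poor halide leaving group
hydrosulfide (HS⁻): pKₐ(H₂S) ≈ 7 — larger and more polarisable than the oxygen analogue
(CH₃)₃CO⁻: pKₐ(t-BuOH) ≈ 18
CH₃⁻: pKₐ(CH₄) ≈ 48
The question asks for worst first, so the sequence is read in increasing leaving-group ability.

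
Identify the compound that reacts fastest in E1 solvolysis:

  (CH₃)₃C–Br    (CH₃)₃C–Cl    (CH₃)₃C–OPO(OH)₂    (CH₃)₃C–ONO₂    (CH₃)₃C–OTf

(CH₃)₃C–OTf

Identical carbon frameworks mean the comparison reduces to leaving-group quality.
Leaving-group ability tracks the stability of the departed species; conjugate-acid pKₐ is the usual yardstick (lower pKₐ → better LG).
(CH₃)₃C–OTf loses OTf⁻: pKₐ(CF₃SO₃H (triflic acid)) ≈ -14
(CH₃)₃C–Br loses Br⁻: pKₐ(HBr) ≈ -9
(CH₃)₃C–Cl loses Cl⁻: pKₐ(HCl) ≈ -7
(CH₃)₃C–ONO₂ loses NO₃⁻: pKₐ(HNO₃) ≈ -1.3
(CH₃)₃C–OPO(OH)₂ loses H₂PO₄⁻: pKₐ(H₃PO₄) ≈ 2.1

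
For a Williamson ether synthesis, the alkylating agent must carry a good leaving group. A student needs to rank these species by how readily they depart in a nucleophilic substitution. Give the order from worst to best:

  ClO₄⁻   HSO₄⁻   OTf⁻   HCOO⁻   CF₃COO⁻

OTf⁻: pKₐ(CF₃SO₃H (triflic acid)) ≈ -14 — charge spread over three oxygens and a CF₃ group; the premier leaving group in synthesis
ClO₄⁻: pKₐ(HClO₄) ≈ -10 — extremely weak base; rarely used for safety reasons
HSO₄⁻: pKₐ(H₂SO₄) ≈ -3 — conjugate base of a strong mineral acid
CF₃COO⁻: pKₐ(CF₃COOH) ≈ 0.2 — strongly electron-withdrawing CF₃ stabilises the carboxylate
HCOO⁻: pKₐ(HCOOH) ≈ 3.8
Reversing gives the worst-to-best order requested.

HCOO⁻ < CF₃COO⁻ < HSO₄⁻ < ClO₄⁻ < OTf⁻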